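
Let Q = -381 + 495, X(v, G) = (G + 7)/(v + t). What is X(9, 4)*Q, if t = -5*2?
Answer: -1254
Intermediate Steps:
t = -10
X(v, G) = (7 + G)/(-10 + v) (X(v, G) = (G + 7)/(v - 10) = (7 + G)/(-10 + v))
Q = 114
X(9, 4)*Q = ((7 + 4)/(-10 + 9))*114 = (11/(-1))*114 = -1*11*114 = -11*114 = -1254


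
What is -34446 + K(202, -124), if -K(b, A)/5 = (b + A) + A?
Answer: -34216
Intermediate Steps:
K(b, A) = -10*A - 5*b (K(b, A) = -5*((b + A) + A) = -5*((A + b) + A) = -5*(b + 2*A) = -10*A - 5*b)
-34446 + K(202, -124) = -34446 + (-10*(-124) - 5*202) = -34446 + (1240 - 1010) = -34446 + 230 = -34216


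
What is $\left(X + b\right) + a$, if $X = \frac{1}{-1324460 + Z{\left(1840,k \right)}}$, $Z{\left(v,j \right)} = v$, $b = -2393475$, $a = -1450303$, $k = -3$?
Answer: $- \frac{5083857658361}{1322620} \approx -3.8438 \cdot 10^{6}$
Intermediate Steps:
$X = - \frac{1}{1322620}$ ($X = \frac{1}{-1324460 + 1840} = \frac{1}{-1322620} = - \frac{1}{1322620} \approx -7.5607 \cdot 10^{-7}$)
$\left(X + b\right) + a = \left(- \frac{1}{1322620} - 2393475\right) - 1450303 = - \frac{3165657904501}{1322620} - 1450303 = - \frac{5083857658361}{1322620}$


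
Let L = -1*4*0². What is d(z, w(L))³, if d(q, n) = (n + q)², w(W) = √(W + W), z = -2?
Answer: 64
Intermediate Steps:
L = 0 (L = -4*0 = 0)
w(W) = √2*√W (w(W) = √(2*W) = √2*√W)
d(z, w(L))³ = ((√2*√0 - 2)²)³ = ((√2*0 - 2)²)³ = ((0 - 2)²)³ = ((-2)²)³ = 4³ = 64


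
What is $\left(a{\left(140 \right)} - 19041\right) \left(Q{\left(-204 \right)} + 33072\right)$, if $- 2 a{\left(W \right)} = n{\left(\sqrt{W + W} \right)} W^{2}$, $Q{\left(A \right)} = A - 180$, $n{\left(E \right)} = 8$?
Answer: $-3185151408$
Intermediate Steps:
$Q{\left(A \right)} = -180 + A$
$a{\left(W \right)} = - 4 W^{2}$ ($a{\left(W \right)} = - \frac{8 W^{2}}{2} = - 4 W^{2}$)
$\left(a{\left(140 \right)} - 19041\right) \left(Q{\left(-204 \right)} + 33072\right) = \left(- 4 \cdot 140^{2} - 19041\right) \left(\left(-180 - 204\right) + 33072\right) = \left(\left(-4\right) 19600 - 19041\right) \left(-384 + 33072\right) = \left(-78400 - 19041\right) 32688 = \left(-97441\right) 32688 = -3185151408$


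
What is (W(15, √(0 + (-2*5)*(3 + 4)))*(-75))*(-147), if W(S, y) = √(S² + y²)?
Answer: 11025*√155 ≈ 1.3726e+5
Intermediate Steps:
(W(15, √(0 + (-2*5)*(3 + 4)))*(-75))*(-147) = (√(15² + (√(0 + (-2*5)*(3 + 4)))²)*(-75))*(-147) = (√(225 + (√(0 - 10*7))²)*(-75))*(-147) = (√(225 + (√(0 - 70))²)*(-75))*(-147) = (√(225 + (√(-70))²)*(-75))*(-147) = (√(225 + (I*√70)²)*(-75))*(-147) = (√(225 - 70)*(-75))*(-147) = (√155*(-75))*(-147) = -75*√155*(-147) = 11025*√155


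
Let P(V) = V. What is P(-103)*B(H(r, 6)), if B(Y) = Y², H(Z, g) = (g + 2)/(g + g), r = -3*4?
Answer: -412/9 ≈ -45.778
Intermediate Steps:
r = -12
H(Z, g) = (2 + g)/(2*g) (H(Z, g) = (2 + g)/((2*g)) = (2 + g)*(1/(2*g)) = (2 + g)/(2*g))
P(-103)*B(H(r, 6)) = -103*(2 + 6)²/144 = -103*((½)*(⅙)*8)² = -103*(⅔)² = -103*4/9 = -412/9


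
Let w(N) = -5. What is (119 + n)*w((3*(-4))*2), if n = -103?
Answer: -80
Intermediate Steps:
(119 + n)*w((3*(-4))*2) = (119 - 103)*(-5) = 16*(-5) = -80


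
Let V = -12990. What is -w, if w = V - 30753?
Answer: 43743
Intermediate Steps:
w = -43743 (w = -12990 - 30753 = -43743)
-w = -1*(-43743) = 43743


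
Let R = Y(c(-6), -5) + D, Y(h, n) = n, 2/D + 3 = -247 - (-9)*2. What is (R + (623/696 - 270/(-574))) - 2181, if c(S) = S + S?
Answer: -436386833/199752 ≈ -2184.6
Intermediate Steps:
c(S) = 2*S
D = -1/116 (D = 2/(-3 + (-247 - (-9)*2)) = 2/(-3 + (-247 - 1*(-18))) = 2/(-3 + (-247 + 18)) = 2/(-3 - 229) = 2/(-232) = 2*(-1/232) = -1/116 ≈ -0.0086207)
R = -581/116 (R = -5 - 1/116 = -581/116 ≈ -5.0086)
(R + (623/696 - 270/(-574))) - 2181 = (-581/116 + (623/696 - 270/(-574))) - 2181 = (-581/116 + (623*(1/696) - 270*(-1/574))) - 2181 = (-581/116 + (623/696 + 135/287)) - 2181 = (-581/116 + 272761/199752) - 2181 = -727721/199752 - 2181 = -436386833/199752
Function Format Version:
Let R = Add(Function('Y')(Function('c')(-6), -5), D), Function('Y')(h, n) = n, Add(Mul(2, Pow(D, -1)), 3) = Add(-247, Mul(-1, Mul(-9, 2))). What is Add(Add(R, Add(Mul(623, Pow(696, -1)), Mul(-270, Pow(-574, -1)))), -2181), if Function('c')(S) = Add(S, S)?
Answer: Rational(-436386833, 199752) ≈ -2184.6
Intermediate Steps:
Function('c')(S) = Mul(2, S)
D = Rational(-1, 116) (D = Mul(2, Pow(Add(-3, Add(-247, Mul(-1, Mul(-9, 2)))), -1)) = Mul(2, Pow(Add(-3, Add(-247, Mul(-1, -18))), -1)) = Mul(2, Pow(Add(-3, Add(-247, 18)), -1)) = Mul(2, Pow(Add(-3, -229), -1)) = Mul(2, Pow(-232, -1)) = Mul(2, Rational(-1, 232)) = Rational(-1, 116) ≈ -0.0086207)
R = Rational(-581, 116) (R = Add(-5, Rational(-1, 116)) = Rational(-581, 116) ≈ -5.0086)
Add(Add(R, Add(Mul(623, Pow(696, -1)), Mul(-270, Pow(-574, -1)))), -2181) = Add(Add(Rational(-581, 116), Add(Mul(623, Pow(696, -1)), Mul(-270, Pow(-574, -1)))), -2181) = Add(Add(Rational(-581, 116), Add(Mul(623, Rational(1, 696)), Mul(-270, Rational(-1, 574)))), -2181) = Add(Add(Rational(-581, 116), Add(Rational(623, 696), Rational(135, 287))), -2181) = Add(Add(Rational(-581, 116), Rational(272761, 199752)), -2181) = Add(Rational(-727721, 199752), -2181) = Rational(-436386833, 199752)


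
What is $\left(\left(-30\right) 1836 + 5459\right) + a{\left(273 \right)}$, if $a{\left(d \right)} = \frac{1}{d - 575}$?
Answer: $- \frac{14985543}{302} \approx -49621.0$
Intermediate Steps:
$a{\left(d \right)} = \frac{1}{-575 + d}$
$\left(\left(-30\right) 1836 + 5459\right) + a{\left(273 \right)} = \left(\left(-30\right) 1836 + 5459\right) + \frac{1}{-575 + 273} = \left(-55080 + 5459\right) + \frac{1}{-302} = -49621 - \frac{1}{302} = - \frac{14985543}{302}$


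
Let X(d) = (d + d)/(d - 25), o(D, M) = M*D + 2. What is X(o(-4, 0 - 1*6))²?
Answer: 2704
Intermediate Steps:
o(D, M) = 2 + D*M (o(D, M) = D*M + 2 = 2 + D*M)
X(d) = 2*d/(-25 + d) (X(d) = (2*d)/(-25 + d) = 2*d/(-25 + d))
X(o(-4, 0 - 1*6))² = (2*(2 - 4*(0 - 1*6))/(-25 + (2 - 4*(0 - 1*6))))² = (2*(2 - 4*(0 - 6))/(-25 + (2 - 4*(0 - 6))))² = (2*(2 - 4*(-6))/(-25 + (2 - 4*(-6))))² = (2*(2 + 24)/(-25 + (2 + 24)))² = (2*26/(-25 + 26))² = (2*26/1)² = (2*26*1)² = 52² = 2704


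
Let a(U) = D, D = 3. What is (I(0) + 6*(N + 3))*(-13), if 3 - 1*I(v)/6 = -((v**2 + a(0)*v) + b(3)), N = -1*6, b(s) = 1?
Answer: -78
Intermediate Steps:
a(U) = 3
N = -6
I(v) = 24 + 6*v**2 + 18*v (I(v) = 18 - (-6)*((v**2 + 3*v) + 1) = 18 - (-6)*(1 + v**2 + 3*v) = 18 - 6*(-1 - v**2 - 3*v) = 18 + (6 + 6*v**2 + 18*v) = 24 + 6*v**2 + 18*v)
(I(0) + 6*(N + 3))*(-13) = ((24 + 6*0**2 + 18*0) + 6*(-6 + 3))*(-13) = ((24 + 6*0 + 0) + 6*(-3))*(-13) = ((24 + 0 + 0) - 18)*(-13) = (24 - 18)*(-13) = 6*(-13) = -78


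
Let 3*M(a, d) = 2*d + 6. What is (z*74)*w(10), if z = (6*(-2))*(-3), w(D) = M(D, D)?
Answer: 23088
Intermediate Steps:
M(a, d) = 2 + 2*d/3 (M(a, d) = (2*d + 6)/3 = (6 + 2*d)/3 = 2 + 2*d/3)
w(D) = 2 + 2*D/3
z = 36 (z = -12*(-3) = 36)
(z*74)*w(10) = (36*74)*(2 + (⅔)*10) = 2664*(2 + 20/3) = 2664*(26/3) = 23088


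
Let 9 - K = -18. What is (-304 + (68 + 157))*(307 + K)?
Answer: -26386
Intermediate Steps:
K = 27 (K = 9 - 1*(-18) = 9 + 18 = 27)
(-304 + (68 + 157))*(307 + K) = (-304 + (68 + 157))*(307 + 27) = (-304 + 225)*334 = -79*334 = -26386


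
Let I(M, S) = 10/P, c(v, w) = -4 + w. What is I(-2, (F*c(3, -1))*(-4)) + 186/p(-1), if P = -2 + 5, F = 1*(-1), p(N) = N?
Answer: -548/3 ≈ -182.67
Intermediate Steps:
F = -1
P = 3
I(M, S) = 10/3
I(-2, (F*c(3, -1))*(-4)) + 186/p(-1) = 10/3 + 186/(-1) = 10/3 + 186*(-1) = 10/3 - 186 = -548/3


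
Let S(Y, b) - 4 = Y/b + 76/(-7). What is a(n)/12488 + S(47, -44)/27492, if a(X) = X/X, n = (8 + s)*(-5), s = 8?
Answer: -393137/1888260528 ≈ -0.00020820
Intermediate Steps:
S(Y, b) = -48/7 + Y/b (S(Y, b) = 4 + (Y/b + 76/(-7)) = 4 + (Y/b + 76*(-⅐)) = 4 + (Y/b - 76/7) = 4 + (-76/7 + Y/b) = -48/7 + Y/b)
n = -80 (n = (8 + 8)*(-5) = 16*(-5) = -80)
a(X) = 1
a(n)/12488 + S(47, -44)/27492 = 1/12488 + (-48/7 + 47/(-44))/27492 = 1*(1/12488) + (-48/7 + 47*(-1/44))*(1/27492) = 1/12488 + (-48/7 - 47/44)*(1/27492) = 1/12488 - 2441/308*1/27492 = 1/12488 - 2441/8467536 = -393137/1888260528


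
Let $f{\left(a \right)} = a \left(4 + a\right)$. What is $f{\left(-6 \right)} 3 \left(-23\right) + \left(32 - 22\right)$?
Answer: $-818$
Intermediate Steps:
$f{\left(-6 \right)} 3 \left(-23\right) + \left(32 - 22\right) = - 6 \left(4 - 6\right) 3 \left(-23\right) + \left(32 - 22\right) = \left(-6\right) \left(-2\right) \left(-69\right) + \left(32 - 22\right) = 12 \left(-69\right) + 10 = -828 + 10 = -818$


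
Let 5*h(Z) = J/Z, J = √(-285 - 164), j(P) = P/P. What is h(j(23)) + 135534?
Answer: 135534 + I*√449/5 ≈ 1.3553e+5 + 4.2379*I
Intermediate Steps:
j(P) = 1
J = I*√449 (J = √(-449) = I*√449 ≈ 21.19*I)
h(Z) = I*√449/(5*Z) (h(Z) = ((I*√449)/Z)/5 = (I*√449/Z)/5 = I*√449/(5*Z))
h(j(23)) + 135534 = (⅕)*I*√449/1 + 135534 = (⅕)*I*√449*1 + 135534 = I*√449/5 + 135534 = 135534 + I*√449/5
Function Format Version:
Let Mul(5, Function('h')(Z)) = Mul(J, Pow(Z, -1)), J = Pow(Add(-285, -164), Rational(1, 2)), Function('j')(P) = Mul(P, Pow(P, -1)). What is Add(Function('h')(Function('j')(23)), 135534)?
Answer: Add(135534, Mul(Rational(1, 5), I, Pow(449, Rational(1, 2)))) ≈ Add(1.3553e+5, Mul(4.2379, I))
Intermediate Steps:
Function('j')(P) = 1
J = Mul(I, Pow(449, Rational(1, 2))) (J = Pow(-449, Rational(1, 2)) = Mul(I, Pow(449, Rational(1, 2))) ≈ Mul(21.190, I))
Function('h')(Z) = Mul(Rational(1, 5), I, Pow(449, Rational(1, 2)), Pow(Z, -1)) (Function('h')(Z) = Mul(Rational(1, 5), Mul(Mul(I, Pow(449, Rational(1, 2))), Pow(Z, -1))) = Mul(Rational(1, 5), Mul(I, Pow(449, Rational(1, 2)), Pow(Z, -1))) = Mul(Rational(1, 5), I, Pow(449, Rational(1, 2)), Pow(Z, -1)))
Add(Function('h')(Function('j')(23)), 135534) = Add(Mul(Rational(1, 5), I, Pow(449, Rational(1, 2)), Pow(1, -1)), 135534) = Add(Mul(Rational(1, 5), I, Pow(449, Rational(1, 2)), 1), 135534) = Add(Mul(Rational(1, 5), I, Pow(449, Rational(1, 2))), 135534) = Add(135534, Mul(Rational(1, 5), I, Pow(449, Rational(1, 2))))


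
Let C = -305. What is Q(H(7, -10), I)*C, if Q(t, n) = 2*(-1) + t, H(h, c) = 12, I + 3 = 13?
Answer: -3050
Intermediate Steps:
I = 10 (I = -3 + 13 = 10)
Q(t, n) = -2 + t
Q(H(7, -10), I)*C = (-2 + 12)*(-305) = 10*(-305) = -3050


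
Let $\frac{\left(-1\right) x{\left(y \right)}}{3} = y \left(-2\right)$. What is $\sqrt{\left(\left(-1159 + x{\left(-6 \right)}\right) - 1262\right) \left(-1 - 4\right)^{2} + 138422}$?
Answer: $\sqrt{76997} \approx 277.48$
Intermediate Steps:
$x{\left(y \right)} = 6 y$ ($x{\left(y \right)} = - 3 y \left(-2\right) = - 3 \left(- 2 y\right) = 6 y$)
$\sqrt{\left(\left(-1159 + x{\left(-6 \right)}\right) - 1262\right) \left(-1 - 4\right)^{2} + 138422} = \sqrt{\left(\left(-1159 + 6 \left(-6\right)\right) - 1262\right) \left(-1 - 4\right)^{2} + 138422} = \sqrt{\left(\left(-1159 - 36\right) - 1262\right) \left(-5\right)^{2} + 138422} = \sqrt{\left(-1195 - 1262\right) 25 + 138422} = \sqrt{\left(-2457\right) 25 + 138422} = \sqrt{-61425 + 138422} = \sqrt{76997}$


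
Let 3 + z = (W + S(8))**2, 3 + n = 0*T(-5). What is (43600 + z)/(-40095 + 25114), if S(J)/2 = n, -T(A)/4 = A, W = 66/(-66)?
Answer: -43646/14981 ≈ -2.9134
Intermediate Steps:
W = -1 (W = 66*(-1/66) = -1)
T(A) = -4*A
n = -3 (n = -3 + 0*(-4*(-5)) = -3 + 0*20 = -3 + 0 = -3)
S(J) = -6 (S(J) = 2*(-3) = -6)
z = 46 (z = -3 + (-1 - 6)**2 = -3 + (-7)**2 = -3 + 49 = 46)
(43600 + z)/(-40095 + 25114) = (43600 + 46)/(-40095 + 25114) = 43646/(-14981) = 43646*(-1/14981) = -43646/14981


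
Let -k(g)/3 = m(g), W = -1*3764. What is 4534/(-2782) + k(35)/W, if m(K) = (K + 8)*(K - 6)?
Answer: -3329257/5235724 ≈ -0.63587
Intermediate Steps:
W = -3764
m(K) = (-6 + K)*(8 + K) (m(K) = (8 + K)*(-6 + K) = (-6 + K)*(8 + K))
k(g) = 144 - 6*g - 3*g² (k(g) = -3*(-48 + g² + 2*g) = 144 - 6*g - 3*g²)
4534/(-2782) + k(35)/W = 4534/(-2782) + (144 - 6*35 - 3*35²)/(-3764) = 4534*(-1/2782) + (144 - 210 - 3*1225)*(-1/3764) = -2267/1391 + (144 - 210 - 3675)*(-1/3764) = -2267/1391 - 3741*(-1/3764) = -2267/1391 + 3741/3764 = -3329257/5235724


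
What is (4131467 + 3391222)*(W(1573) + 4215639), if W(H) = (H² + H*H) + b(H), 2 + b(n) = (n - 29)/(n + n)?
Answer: 108442847898214023/1573 ≈ 6.8940e+13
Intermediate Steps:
b(n) = -2 + (-29 + n)/(2*n) (b(n) = -2 + (n - 29)/(n + n) = -2 + (-29 + n)/((2*n)) = -2 + (-29 + n)*(1/(2*n)) = -2 + (-29 + n)/(2*n))
W(H) = 2*H² + (-29 - 3*H)/(2*H) (W(H) = (H² + H*H) + (-29 - 3*H)/(2*H) = (H² + H²) + (-29 - 3*H)/(2*H) = 2*H² + (-29 - 3*H)/(2*H))
(4131467 + 3391222)*(W(1573) + 4215639) = (4131467 + 3391222)*((½)*(-29 - 3*1573 + 4*1573³)/1573 + 4215639) = 7522689*((½)*(1/1573)*(-29 - 4719 + 4*3892119517) + 4215639) = 7522689*((½)*(1/1573)*(-29 - 4719 + 15568478068) + 4215639) = 7522689*((½)*(1/1573)*15568473320 + 4215639) = 7522689*(7784236660/1573 + 4215639) = 7522689*(14415436807/1573) = 108442847898214023/1573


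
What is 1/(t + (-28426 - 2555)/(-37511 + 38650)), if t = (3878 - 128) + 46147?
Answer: 1139/56801702 ≈ 2.0052e-5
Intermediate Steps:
t = 49897 (t = 3750 + 46147 = 49897)
1/(t + (-28426 - 2555)/(-37511 + 38650)) = 1/(49897 + (-28426 - 2555)/(-37511 + 38650)) = 1/(49897 - 30981/1139) = 1/(56801702/1139) = 1139/56801702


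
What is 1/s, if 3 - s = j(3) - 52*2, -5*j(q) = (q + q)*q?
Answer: 5/553 ≈ 0.0090416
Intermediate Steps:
j(q) = -2*q²/5 (j(q) = -(q + q)*q/5 = -2*q*q/5 = -2*q²/5)
s = 553/5 (s = 3 - (-⅖*3² - 52*2) = 3 - (-⅖*9 - 104) = 3 - (-18/5 - 104) = 3 - 1*(-538/5) = 3 + 538/5 = 553/5 ≈ 110.60)
1/s = 1/(553/5) = 5/553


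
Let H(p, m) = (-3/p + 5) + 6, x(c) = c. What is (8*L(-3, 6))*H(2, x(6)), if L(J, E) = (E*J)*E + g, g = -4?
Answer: -8512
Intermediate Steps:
L(J, E) = -4 + J*E² (L(J, E) = (E*J)*E - 4 = J*E² - 4 = -4 + J*E²)
H(p, m) = 11 - 3/p (H(p, m) = (5 - 3/p) + 6 = 11 - 3/p)
(8*L(-3, 6))*H(2, x(6)) = (8*(-4 - 3*6²))*(11 - 3/2) = (8*(-4 - 3*36))*(11 - 3*½) = (8*(-4 - 108))*(11 - 3/2) = (8*(-112))*(19/2) = -896*19/2 = -8512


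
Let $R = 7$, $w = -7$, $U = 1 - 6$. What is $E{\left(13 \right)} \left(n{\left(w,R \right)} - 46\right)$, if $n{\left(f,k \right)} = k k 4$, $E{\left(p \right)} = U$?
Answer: $-750$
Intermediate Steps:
$U = -5$
$E{\left(p \right)} = -5$
$n{\left(f,k \right)} = 4 k^{2}$ ($n{\left(f,k \right)} = k^{2} \cdot 4 = 4 k^{2}$)
$E{\left(13 \right)} \left(n{\left(w,R \right)} - 46\right) = - 5 \left(4 \cdot 7^{2} - 46\right) = - 5 \left(4 \cdot 49 - 46\right) = - 5 \left(196 - 46\right) = \left(-5\right) 150 = -750$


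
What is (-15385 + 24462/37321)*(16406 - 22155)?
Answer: 3300840798127/37321 ≈ 8.8445e+7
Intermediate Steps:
(-15385 + 24462/37321)*(16406 - 22155) = (-15385 + 24462*(1/37321))*(-5749) = (-15385 + 24462/37321)*(-5749) = -574159123/37321*(-5749) = 3300840798127/37321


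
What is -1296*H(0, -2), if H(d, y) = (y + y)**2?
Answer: -20736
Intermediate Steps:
H(d, y) = 4*y**2 (H(d, y) = (2*y)**2 = 4*y**2)
-1296*H(0, -2) = -5184*(-2)**2 = -5184*4 = -1296*16 = -20736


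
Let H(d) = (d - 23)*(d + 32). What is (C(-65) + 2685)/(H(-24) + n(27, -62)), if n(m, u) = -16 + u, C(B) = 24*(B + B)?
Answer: 435/454 ≈ 0.95815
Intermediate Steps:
H(d) = (-23 + d)*(32 + d)
C(B) = 48*B (C(B) = 24*(2*B) = 48*B)
(C(-65) + 2685)/(H(-24) + n(27, -62)) = (48*(-65) + 2685)/((-736 + (-24)² + 9*(-24)) + (-16 - 62)) = (-3120 + 2685)/((-736 + 576 - 216) - 78) = -435/(-376 - 78) = -435/(-454) = -435*(-1/454) = 435/454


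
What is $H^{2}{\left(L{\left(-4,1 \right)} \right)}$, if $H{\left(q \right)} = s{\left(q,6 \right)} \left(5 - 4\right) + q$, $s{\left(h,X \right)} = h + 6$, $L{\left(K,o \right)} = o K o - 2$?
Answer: $36$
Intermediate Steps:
$L{\left(K,o \right)} = -2 + K o^{2}$ ($L{\left(K,o \right)} = K o o - 2 = K o^{2} - 2 = -2 + K o^{2}$)
$s{\left(h,X \right)} = 6 + h$
$H{\left(q \right)} = 6 + 2 q$ ($H{\left(q \right)} = \left(6 + q\right) \left(5 - 4\right) + q = \left(6 + q\right) 1 + q = \left(6 + q\right) + q = 6 + 2 q$)
$H^{2}{\left(L{\left(-4,1 \right)} \right)} = \left(6 + 2 \left(-2 - 4 \cdot 1^{2}\right)\right)^{2} = \left(6 + 2 \left(-2 - 4\right)\right)^{2} = \left(6 + 2 \left(-6\right)\right)^{2} = \left(6 - 12\right)^{2} = \left(-6\right)^{2} = 36$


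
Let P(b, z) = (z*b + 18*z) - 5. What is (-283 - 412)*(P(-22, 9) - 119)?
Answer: 111200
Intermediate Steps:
P(b, z) = -5 + 18*z + b*z (P(b, z) = (b*z + 18*z) - 5 = (18*z + b*z) - 5 = -5 + 18*z + b*z)
(-283 - 412)*(P(-22, 9) - 119) = (-283 - 412)*((-5 + 18*9 - 22*9) - 119) = -695*((-5 + 162 - 198) - 119) = -695*(-41 - 119) = -695*(-160) = 111200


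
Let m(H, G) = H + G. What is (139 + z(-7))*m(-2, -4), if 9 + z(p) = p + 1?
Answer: -744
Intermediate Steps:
z(p) = -8 + p (z(p) = -9 + (p + 1) = -9 + (1 + p) = -8 + p)
m(H, G) = G + H
(139 + z(-7))*m(-2, -4) = (139 + (-8 - 7))*(-4 - 2) = (139 - 15)*(-6) = 124*(-6) = -744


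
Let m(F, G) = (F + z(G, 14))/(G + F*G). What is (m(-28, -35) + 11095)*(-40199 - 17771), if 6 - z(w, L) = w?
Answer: -121560632072/189 ≈ -6.4318e+8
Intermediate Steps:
z(w, L) = 6 - w
m(F, G) = (6 + F - G)/(G + F*G) (m(F, G) = (F + (6 - G))/(G + F*G) = (6 + F - G)/(G + F*G))
(m(-28, -35) + 11095)*(-40199 - 17771) = ((6 - 28 - 1*(-35))/((-35)*(1 - 28)) + 11095)*(-40199 - 17771) = (-1/35*(6 - 28 + 35)/(-27) + 11095)*(-57970) = (-1/35*(-1/27)*13 + 11095)*(-57970) = (13/945 + 11095)*(-57970) = (10484788/945)*(-57970) = -121560632072/189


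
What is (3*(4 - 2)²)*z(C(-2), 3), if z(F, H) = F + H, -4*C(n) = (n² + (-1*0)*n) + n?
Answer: 30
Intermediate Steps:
C(n) = -n/4 - n²/4 (C(n) = -((n² + (-1*0)*n) + n)/4 = -((n² + 0*n) + n)/4 = -((n² + 0) + n)/4 = -(n² + n)/4 = -(n + n²)/4 = -n/4 - n²/4)
(3*(4 - 2)²)*z(C(-2), 3) = (3*(4 - 2)²)*(-¼*(-2)*(1 - 2) + 3) = (3*2²)*(-¼*(-2)*(-1) + 3) = (3*4)*(-½ + 3) = 12*(5/2) = 30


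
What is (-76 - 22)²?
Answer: 9604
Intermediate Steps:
(-76 - 22)² = (-98)² = 9604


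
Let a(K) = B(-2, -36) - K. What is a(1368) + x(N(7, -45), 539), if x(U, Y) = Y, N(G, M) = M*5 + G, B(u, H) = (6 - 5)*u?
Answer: -831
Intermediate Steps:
B(u, H) = u (B(u, H) = 1*u = u)
N(G, M) = G + 5*M (N(G, M) = 5*M + G = G + 5*M)
a(K) = -2 - K
a(1368) + x(N(7, -45), 539) = (-2 - 1*1368) + 539 = (-2 - 1368) + 539 = -1370 + 539 = -831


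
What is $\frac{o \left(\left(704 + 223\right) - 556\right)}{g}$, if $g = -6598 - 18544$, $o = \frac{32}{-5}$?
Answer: $\frac{5936}{62855} \approx 0.09444$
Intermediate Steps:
$o = - \frac{32}{5}$ ($o = 32 \left(- \frac{1}{5}\right) = - \frac{32}{5} \approx -6.4$)
$g = -25142$ ($g = -6598 - 18544 = -25142$)
$\frac{o \left(\left(704 + 223\right) - 556\right)}{g} = \frac{\left(- \frac{32}{5}\right) \left(\left(704 + 223\right) - 556\right)}{-25142} = - \frac{32 \left(927 - 556\right)}{5} \left(- \frac{1}{25142}\right) = \left(- \frac{32}{5}\right) 371 \left(- \frac{1}{25142}\right) = \left(- \frac{11872}{5}\right) \left(- \frac{1}{25142}\right) = \frac{5936}{62855}$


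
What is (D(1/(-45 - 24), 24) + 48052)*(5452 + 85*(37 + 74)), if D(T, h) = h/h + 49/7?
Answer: 715469220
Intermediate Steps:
D(T, h) = 8 (D(T, h) = 1 + 49*(⅐) = 1 + 7 = 8)
(D(1/(-45 - 24), 24) + 48052)*(5452 + 85*(37 + 74)) = (8 + 48052)*(5452 + 85*(37 + 74)) = 48060*(5452 + 85*111) = 48060*(5452 + 9435) = 48060*14887 = 715469220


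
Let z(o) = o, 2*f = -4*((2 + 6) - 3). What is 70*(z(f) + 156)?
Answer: 10220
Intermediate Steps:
f = -10 (f = (-4*((2 + 6) - 3))/2 = (-4*(8 - 3))/2 = (-4*5)/2 = (1/2)*(-20) = -10)
70*(z(f) + 156) = 70*(-10 + 156) = 70*146 = 10220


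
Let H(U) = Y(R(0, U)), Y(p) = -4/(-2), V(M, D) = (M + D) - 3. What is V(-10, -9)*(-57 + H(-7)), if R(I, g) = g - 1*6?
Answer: 1210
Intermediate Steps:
R(I, g) = -6 + g (R(I, g) = g - 6 = -6 + g)
V(M, D) = -3 + D + M (V(M, D) = (D + M) - 3 = -3 + D + M)
Y(p) = 2 (Y(p) = -4*(-½) = 2)
H(U) = 2
V(-10, -9)*(-57 + H(-7)) = (-3 - 9 - 10)*(-57 + 2) = -22*(-55) = 1210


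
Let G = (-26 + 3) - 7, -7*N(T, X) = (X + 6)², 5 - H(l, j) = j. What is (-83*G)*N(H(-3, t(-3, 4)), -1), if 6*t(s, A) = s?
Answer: -62250/7 ≈ -8892.9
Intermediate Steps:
t(s, A) = s/6
H(l, j) = 5 - j
N(T, X) = -(6 + X)²/7 (N(T, X) = -(X + 6)²/7 = -(6 + X)²/7)
G = -30 (G = -23 - 7 = -30)
(-83*G)*N(H(-3, t(-3, 4)), -1) = (-83*(-30))*(-(6 - 1)²/7) = 2490*(-⅐*5²) = 2490*(-⅐*25) = 2490*(-25/7) = -62250/7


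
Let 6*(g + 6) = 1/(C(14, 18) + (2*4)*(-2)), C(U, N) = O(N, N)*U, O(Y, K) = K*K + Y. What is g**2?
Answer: 29512147681/819791424 ≈ 36.000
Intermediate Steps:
O(Y, K) = Y + K**2 (O(Y, K) = K**2 + Y = Y + K**2)
C(U, N) = U*(N + N**2) (C(U, N) = (N + N**2)*U = U*(N + N**2))
g = -171791/28632 (g = -6 + 1/(6*(18*14*(1 + 18) + (2*4)*(-2))) = -6 + 1/(6*(18*14*19 + 8*(-2))) = -6 + 1/(6*(4788 - 16)) = -6 + (1/6)/4772 = -6 + (1/6)*(1/4772) = -6 + 1/28632 = -171791/28632 ≈ -6.0000)
g**2 = (-171791/28632)**2 = 29512147681/819791424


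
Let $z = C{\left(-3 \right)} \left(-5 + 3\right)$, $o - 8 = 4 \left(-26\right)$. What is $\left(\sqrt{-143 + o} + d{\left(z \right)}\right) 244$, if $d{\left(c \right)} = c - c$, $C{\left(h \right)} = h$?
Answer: $244 i \sqrt{239} \approx 3772.1 i$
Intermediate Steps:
$o = -96$ ($o = 8 + 4 \left(-26\right) = 8 - 104 = -96$)
$z = 6$ ($z = - 3 \left(-5 + 3\right) = \left(-3\right) \left(-2\right) = 6$)
$d{\left(c \right)} = 0$
$\left(\sqrt{-143 + o} + d{\left(z \right)}\right) 244 = \left(\sqrt{-143 - 96} + 0\right) 244 = \left(\sqrt{-239} + 0\right) 244 = \left(i \sqrt{239} + 0\right) 244 = i \sqrt{239} \cdot 244 = 244 i \sqrt{239}$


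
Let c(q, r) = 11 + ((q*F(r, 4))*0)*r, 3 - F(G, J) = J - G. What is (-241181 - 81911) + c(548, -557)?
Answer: -323081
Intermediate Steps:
F(G, J) = 3 + G - J (F(G, J) = 3 - (J - G) = 3 + (G - J) = 3 + G - J)
c(q, r) = 11 (c(q, r) = 11 + ((q*(3 + r - 1*4))*0)*r = 11 + ((q*(3 + r - 4))*0)*r = 11 + ((q*(-1 + r))*0)*r = 11 + 0*r = 11 + 0 = 11)
(-241181 - 81911) + c(548, -557) = (-241181 - 81911) + 11 = -323092 + 11 = -323081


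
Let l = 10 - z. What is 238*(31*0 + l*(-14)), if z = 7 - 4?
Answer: -23324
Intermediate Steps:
z = 3
l = 7 (l = 10 - 1*3 = 10 - 3 = 7)
238*(31*0 + l*(-14)) = 238*(31*0 + 7*(-14)) = 238*(0 - 98) = 238*(-98) = -23324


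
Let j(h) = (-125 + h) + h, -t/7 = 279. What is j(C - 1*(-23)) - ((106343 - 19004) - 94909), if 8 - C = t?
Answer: 11413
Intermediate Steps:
t = -1953 (t = -7*279 = -1953)
C = 1961 (C = 8 - 1*(-1953) = 8 + 1953 = 1961)
j(h) = -125 + 2*h
j(C - 1*(-23)) - ((106343 - 19004) - 94909) = (-125 + 2*(1961 - 1*(-23))) - ((106343 - 19004) - 94909) = (-125 + 2*(1961 + 23)) - (87339 - 94909) = (-125 + 2*1984) - 1*(-7570) = (-125 + 3968) + 7570 = 3843 + 7570 = 11413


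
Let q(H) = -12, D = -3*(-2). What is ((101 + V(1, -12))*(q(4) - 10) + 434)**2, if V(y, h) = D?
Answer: 3686400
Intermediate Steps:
D = 6
V(y, h) = 6
((101 + V(1, -12))*(q(4) - 10) + 434)**2 = ((101 + 6)*(-12 - 10) + 434)**2 = (107*(-22) + 434)**2 = (-2354 + 434)**2 = (-1920)**2 = 3686400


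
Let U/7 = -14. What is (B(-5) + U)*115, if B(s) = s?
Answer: -11845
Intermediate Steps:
U = -98 (U = 7*(-14) = -98)
(B(-5) + U)*115 = (-5 - 98)*115 = -103*115 = -11845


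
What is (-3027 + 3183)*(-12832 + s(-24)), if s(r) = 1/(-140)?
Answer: -70062759/35 ≈ -2.0018e+6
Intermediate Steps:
s(r) = -1/140
(-3027 + 3183)*(-12832 + s(-24)) = (-3027 + 3183)*(-12832 - 1/140) = 156*(-1796481/140) = -70062759/35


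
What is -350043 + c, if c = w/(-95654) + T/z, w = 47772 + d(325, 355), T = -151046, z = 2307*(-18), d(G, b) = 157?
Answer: -695201572524871/1986064002 ≈ -3.5004e+5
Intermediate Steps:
z = -41526
w = 47929 (w = 47772 + 157 = 47929)
c = 6228927215/1986064002 (c = 47929/(-95654) - 151046/(-41526) = 47929*(-1/95654) - 151046*(-1/41526) = -47929/95654 + 75523/20763 = 6228927215/1986064002 ≈ 3.1363)
-350043 + c = -350043 + 6228927215/1986064002 = -695201572524871/1986064002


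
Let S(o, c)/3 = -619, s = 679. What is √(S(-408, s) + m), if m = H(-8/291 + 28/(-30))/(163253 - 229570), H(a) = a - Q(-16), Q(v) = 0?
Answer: I*√1921078541444966255/32163745 ≈ 43.093*I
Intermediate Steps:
S(o, c) = -1857 (S(o, c) = 3*(-619) = -1857)
H(a) = a (H(a) = a - 1*0 = a + 0 = a)
m = 466/32163745 (m = (-8/291 + 28/(-30))/(163253 - 229570) = (-8*1/291 + 28*(-1/30))/(-66317) = (-8/291 - 14/15)*(-1/66317) = -466/485*(-1/66317) = 466/32163745 ≈ 1.4488e-5)
√(S(-408, s) + m) = √(-1857 + 466/32163745) = √(-59728073999/32163745) = I*√1921078541444966255/32163745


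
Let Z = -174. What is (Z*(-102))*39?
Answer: 692172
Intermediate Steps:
(Z*(-102))*39 = -174*(-102)*39 = 17748*39 = 692172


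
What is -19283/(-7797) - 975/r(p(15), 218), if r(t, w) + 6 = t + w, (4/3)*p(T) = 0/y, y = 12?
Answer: -3514079/1652964 ≈ -2.1259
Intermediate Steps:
p(T) = 0 (p(T) = 3*(0/12)/4 = 3*(0*(1/12))/4 = (3/4)*0 = 0)
r(t, w) = -6 + t + w (r(t, w) = -6 + (t + w) = -6 + t + w)
-19283/(-7797) - 975/r(p(15), 218) = -19283/(-7797) - 975/(-6 + 0 + 218) = -19283*(-1/7797) - 975/212 = 19283/7797 - 975*1/212 = 19283/7797 - 975/212 = -3514079/1652964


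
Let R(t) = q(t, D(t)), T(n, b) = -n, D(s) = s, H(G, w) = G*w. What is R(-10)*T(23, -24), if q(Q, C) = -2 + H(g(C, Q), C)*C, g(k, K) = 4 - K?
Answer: -32154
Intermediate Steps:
q(Q, C) = -2 + C²*(4 - Q) (q(Q, C) = -2 + ((4 - Q)*C)*C = -2 + (C*(4 - Q))*C = -2 + C²*(4 - Q))
R(t) = -2 + t²*(4 - t)
R(-10)*T(23, -24) = (-2 + (-10)²*(4 - 1*(-10)))*(-1*23) = (-2 + 100*(4 + 10))*(-23) = (-2 + 100*14)*(-23) = (-2 + 1400)*(-23) = 1398*(-23) = -32154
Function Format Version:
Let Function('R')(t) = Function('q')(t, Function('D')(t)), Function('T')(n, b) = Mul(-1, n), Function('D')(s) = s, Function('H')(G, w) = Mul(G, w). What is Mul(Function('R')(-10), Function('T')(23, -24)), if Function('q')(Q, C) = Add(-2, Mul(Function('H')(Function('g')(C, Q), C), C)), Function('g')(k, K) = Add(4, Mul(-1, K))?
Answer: -32154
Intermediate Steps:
Function('q')(Q, C) = Add(-2, Mul(Pow(C, 2), Add(4, Mul(-1, Q)))) (Function('q')(Q, C) = Add(-2, Mul(Mul(Add(4, Mul(-1, Q)), C), C)) = Add(-2, Mul(Mul(C, Add(4, Mul(-1, Q))), C)) = Add(-2, Mul(Pow(C, 2), Add(4, Mul(-1, Q)))))
Function('R')(t) = Add(-2, Mul(Pow(t, 2), Add(4, Mul(-1, t))))
Mul(Function('R')(-10), Function('T')(23, -24)) = Mul(Add(-2, Mul(Pow(-10, 2), Add(4, Mul(-1, -10)))), Mul(-1, 23)) = Mul(Add(-2, Mul(100, Add(4, 10))), -23) = Mul(Add(-2, Mul(100, 14)), -23) = Mul(Add(-2, 1400), -23) = Mul(1398, -23) = -32154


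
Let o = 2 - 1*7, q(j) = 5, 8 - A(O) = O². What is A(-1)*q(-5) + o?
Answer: 30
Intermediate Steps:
A(O) = 8 - O²
o = -5 (o = 2 - 7 = -5)
A(-1)*q(-5) + o = (8 - 1*(-1)²)*5 - 5 = (8 - 1*1)*5 - 5 = (8 - 1)*5 - 5 = 7*5 - 5 = 35 - 5 = 30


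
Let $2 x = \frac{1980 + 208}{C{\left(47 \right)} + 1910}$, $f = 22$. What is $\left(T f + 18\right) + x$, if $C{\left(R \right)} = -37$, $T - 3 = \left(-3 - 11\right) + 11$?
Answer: $\frac{34808}{1873} \approx 18.584$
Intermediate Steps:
$T = 0$ ($T = 3 + \left(\left(-3 - 11\right) + 11\right) = 3 + \left(-14 + 11\right) = 3 - 3 = 0$)
$x = \frac{1094}{1873}$ ($x = \frac{\left(1980 + 208\right) \frac{1}{-37 + 1910}}{2} = \frac{2188 \cdot \frac{1}{1873}}{2} = \frac{1}{2} \cdot \frac{2188}{1873} = \frac{1094}{1873} \approx 0.58409$)
$\left(T f + 18\right) + x = \left(0 \cdot 22 + 18\right) + \frac{1094}{1873} = \left(0 + 18\right) + \frac{1094}{1873} = 18 + \frac{1094}{1873} = \frac{34808}{1873}$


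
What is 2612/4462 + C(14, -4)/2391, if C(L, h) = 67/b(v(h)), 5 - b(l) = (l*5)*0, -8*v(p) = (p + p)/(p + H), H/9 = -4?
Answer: 15762707/26671605 ≈ 0.59099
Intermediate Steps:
H = -36 (H = 9*(-4) = -36)
v(p) = -p/(4*(-36 + p)) (v(p) = -(p + p)/(8*(p - 36)) = -2*p/(8*(-36 + p)) = -p/(4*(-36 + p)))
b(l) = 5 (b(l) = 5 - l*5*0 = 5 - 5*l*0 = 5 - 1*0 = 5 + 0 = 5)
C(L, h) = 67/5
2612/4462 + C(14, -4)/2391 = 2612/4462 + (67/5)/2391 = 2612*(1/4462) + (67/5)*(1/2391) = 1306/2231 + 67/11955 = 15762707/26671605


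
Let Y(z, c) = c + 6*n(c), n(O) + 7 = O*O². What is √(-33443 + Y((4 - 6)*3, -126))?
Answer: I*√12035867 ≈ 3469.3*I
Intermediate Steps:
n(O) = -7 + O³ (n(O) = -7 + O*O² = -7 + O³)
Y(z, c) = -42 + c + 6*c³ (Y(z, c) = c + 6*(-7 + c³) = c + (-42 + 6*c³) = -42 + c + 6*c³)
√(-33443 + Y((4 - 6)*3, -126)) = √(-33443 + (-42 - 126 + 6*(-126)³)) = √(-33443 + (-42 - 126 + 6*(-2000376))) = √(-33443 + (-42 - 126 - 12002256)) = √(-33443 - 12002424) = √(-12035867) = I*√12035867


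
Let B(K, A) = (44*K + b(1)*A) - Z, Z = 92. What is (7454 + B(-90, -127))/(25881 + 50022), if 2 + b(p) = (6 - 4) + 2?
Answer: 3148/75903 ≈ 0.041474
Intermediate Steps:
b(p) = 2 (b(p) = -2 + ((6 - 4) + 2) = -2 + (2 + 2) = -2 + 4 = 2)
B(K, A) = -92 + 2*A + 44*K (B(K, A) = (44*K + 2*A) - 1*92 = (2*A + 44*K) - 92 = -92 + 2*A + 44*K)
(7454 + B(-90, -127))/(25881 + 50022) = (7454 + (-92 + 2*(-127) + 44*(-90)))/(25881 + 50022) = (7454 + (-92 - 254 - 3960))/75903 = (7454 - 4306)*(1/75903) = 3148*(1/75903) = 3148/75903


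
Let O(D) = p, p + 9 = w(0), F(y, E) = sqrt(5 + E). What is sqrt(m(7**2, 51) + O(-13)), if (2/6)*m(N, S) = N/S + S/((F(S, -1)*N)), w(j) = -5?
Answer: 3*I*sqrt(60146)/238 ≈ 3.0913*I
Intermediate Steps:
p = -14 (p = -9 - 5 = -14)
O(D) = -14
m(N, S) = 3*N/S + 3*S/(2*N) (m(N, S) = 3*(N/S + S/((sqrt(5 - 1)*N))) = 3*(N/S + S/((sqrt(4)*N))) = 3*(N/S + S/((2*N))) = 3*(N/S + S*(1/(2*N))) = 3*(N/S + S/(2*N)) = 3*N/S + 3*S/(2*N))
sqrt(m(7**2, 51) + O(-13)) = sqrt((3*7**2/51 + (3/2)*51/7**2) - 14) = sqrt((3*49*(1/51) + (3/2)*51/49) - 14) = sqrt((49/17 + (3/2)*51*(1/49)) - 14) = sqrt((49/17 + 153/98) - 14) = sqrt(7403/1666 - 14) = sqrt(-15921/1666) = 3*I*sqrt(60146)/238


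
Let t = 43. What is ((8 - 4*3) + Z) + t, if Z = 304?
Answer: 343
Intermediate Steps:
((8 - 4*3) + Z) + t = ((8 - 4*3) + 304) + 43 = ((8 - 12) + 304) + 43 = (-4 + 304) + 43 = 300 + 43 = 343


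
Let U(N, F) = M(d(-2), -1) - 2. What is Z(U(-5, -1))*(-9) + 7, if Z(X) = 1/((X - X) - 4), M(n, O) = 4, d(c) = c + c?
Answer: 37/4 ≈ 9.2500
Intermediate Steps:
d(c) = 2*c
U(N, F) = 2 (U(N, F) = 4 - 2 = 2)
Z(X) = -1/4 (Z(X) = 1/(0 - 4) = 1/(-4) = -1/4)
Z(U(-5, -1))*(-9) + 7 = -1/4*(-9) + 7 = 9/4 + 7 = 37/4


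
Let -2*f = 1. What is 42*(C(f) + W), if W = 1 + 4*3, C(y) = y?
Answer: 525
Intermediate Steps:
f = -½ (f = -½*1 = -½ ≈ -0.50000)
W = 13 (W = 1 + 12 = 13)
42*(C(f) + W) = 42*(-½ + 13) = 42*(25/2) = 525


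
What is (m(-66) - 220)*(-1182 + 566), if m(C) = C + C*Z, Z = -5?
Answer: -27104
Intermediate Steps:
m(C) = -4*C (m(C) = C + C*(-5) = C - 5*C = -4*C)
(m(-66) - 220)*(-1182 + 566) = (-4*(-66) - 220)*(-1182 + 566) = (264 - 220)*(-616) = 44*(-616) = -27104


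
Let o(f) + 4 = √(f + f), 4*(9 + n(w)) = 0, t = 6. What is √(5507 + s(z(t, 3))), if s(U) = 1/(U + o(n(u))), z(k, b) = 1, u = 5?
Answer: √3*√((16520 - 16521*I*√2)/(1 - I*√2))/3 ≈ 74.208 - 0.0010587*I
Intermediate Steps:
n(w) = -9 (n(w) = -9 + (¼)*0 = -9 + 0 = -9)
o(f) = -4 + √2*√f (o(f) = -4 + √(f + f) = -4 + √(2*f) = -4 + √2*√f)
s(U) = 1/(-4 + U + 3*I*√2) (s(U) = 1/(U + (-4 + √2*√(-9))) = 1/(U + (-4 + √2*(3*I))) = 1/(U + (-4 + 3*I*√2)) = 1/(-4 + U + 3*I*√2))
√(5507 + s(z(t, 3))) = √(5507 + 1/(-4 + 1 + 3*I*√2)) = √(5507 + 1/(-3 + 3*I*√2))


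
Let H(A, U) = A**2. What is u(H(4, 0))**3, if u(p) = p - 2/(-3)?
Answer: 125000/27 ≈ 4629.6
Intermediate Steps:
u(p) = 2/3 + p (u(p) = p - 2*(-1/3) = p + 2/3 = 2/3 + p)
u(H(4, 0))**3 = (2/3 + 4**2)**3 = (2/3 + 16)**3 = (50/3)**3 = 125000/27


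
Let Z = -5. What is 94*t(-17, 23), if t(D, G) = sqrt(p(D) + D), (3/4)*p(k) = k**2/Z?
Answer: 94*I*sqrt(21165)/15 ≈ 911.69*I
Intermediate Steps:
p(k) = -4*k**2/15 (p(k) = 4*(k**2/(-5))/3 = 4*(-k**2/5)/3 = -4*k**2/15)
t(D, G) = sqrt(D - 4*D**2/15) (t(D, G) = sqrt(-4*D**2/15 + D) = sqrt(D - 4*D**2/15))
94*t(-17, 23) = 94*(sqrt(15)*sqrt(-17*(15 - 4*(-17)))/15) = 94*(sqrt(15)*sqrt(-17*(15 + 68))/15) = 94*(sqrt(15)*sqrt(-17*83)/15) = 94*(sqrt(15)*sqrt(-1411)/15) = 94*(sqrt(15)*(I*sqrt(1411))/15) = 94*(I*sqrt(21165)/15) = 94*I*sqrt(21165)/15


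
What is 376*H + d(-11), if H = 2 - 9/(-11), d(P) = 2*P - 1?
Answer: 11403/11 ≈ 1036.6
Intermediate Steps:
d(P) = -1 + 2*P
H = 31/11 (H = 2 - 1/11*(-9) = 2 + 9/11 = 31/11 ≈ 2.8182)
376*H + d(-11) = 376*(31/11) + (-1 + 2*(-11)) = 11656/11 + (-1 - 22) = 11656/11 - 23 = 11403/11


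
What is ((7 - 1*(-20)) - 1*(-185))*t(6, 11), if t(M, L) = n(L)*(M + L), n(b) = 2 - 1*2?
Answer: 0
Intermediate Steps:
n(b) = 0 (n(b) = 2 - 2 = 0)
t(M, L) = 0 (t(M, L) = 0*(M + L) = 0*(L + M) = 0)
((7 - 1*(-20)) - 1*(-185))*t(6, 11) = ((7 - 1*(-20)) - 1*(-185))*0 = ((7 + 20) + 185)*0 = (27 + 185)*0 = 212*0 = 0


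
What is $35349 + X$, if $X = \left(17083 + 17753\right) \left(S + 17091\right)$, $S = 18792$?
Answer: $1250055537$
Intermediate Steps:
$X = 1250020188$ ($X = \left(17083 + 17753\right) \left(18792 + 17091\right) = 34836 \cdot 35883 = 1250020188$)
$35349 + X = 35349 + 1250020188 = 1250055537$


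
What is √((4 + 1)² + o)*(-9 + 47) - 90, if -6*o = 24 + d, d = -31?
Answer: -90 + 19*√942/3 ≈ 104.38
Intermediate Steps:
o = 7/6 (o = -(24 - 31)/6 = -⅙*(-7) = 7/6 ≈ 1.1667)
√((4 + 1)² + o)*(-9 + 47) - 90 = √((4 + 1)² + 7/6)*(-9 + 47) - 90 = √(5² + 7/6)*38 - 90 = √(25 + 7/6)*38 - 90 = √(157/6)*38 - 90 = (√942/6)*38 - 90 = 19*√942/3 - 90 = -90 + 19*√942/3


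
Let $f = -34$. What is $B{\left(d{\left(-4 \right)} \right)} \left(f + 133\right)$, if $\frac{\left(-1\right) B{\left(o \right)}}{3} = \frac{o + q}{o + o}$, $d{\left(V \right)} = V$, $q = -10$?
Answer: $- \frac{2079}{4} \approx -519.75$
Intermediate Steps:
$B{\left(o \right)} = - \frac{3 \left(-10 + o\right)}{2 o}$ ($B{\left(o \right)} = - 3 \frac{o - 10}{o + o} = - 3 \frac{-10 + o}{2 o} = - \frac{3 \left(-10 + o\right)}{2 o}$)
$B{\left(d{\left(-4 \right)} \right)} \left(f + 133\right) = \left(- \frac{3}{2} + \frac{15}{-4}\right) \left(-34 + 133\right) = \left(- \frac{3}{2} + 15 \left(- \frac{1}{4}\right)\right) 99 = \left(- \frac{3}{2} - \frac{15}{4}\right) 99 = \left(- \frac{21}{4}\right) 99 = - \frac{2079}{4}$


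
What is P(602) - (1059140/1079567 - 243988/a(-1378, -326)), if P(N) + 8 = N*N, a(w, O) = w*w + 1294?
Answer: 371703169366698486/1025684731463 ≈ 3.6240e+5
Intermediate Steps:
a(w, O) = 1294 + w² (a(w, O) = w² + 1294 = 1294 + w²)
P(N) = -8 + N² (P(N) = -8 + N*N = -8 + N²)
P(602) - (1059140/1079567 - 243988/a(-1378, -326)) = (-8 + 602²) - (1059140/1079567 - 243988/(1294 + (-1378)²)) = (-8 + 362404) - (1059140*(1/1079567) - 243988/(1294 + 1898884)) = 362396 - (1059140/1079567 - 243988/1900178) = 362396 - (1059140/1079567 - 243988*1/1900178) = 362396 - (1059140/1079567 - 121994/950089) = 362396 - 1*874576566862/1025684731463 = 362396 - 874576566862/1025684731463 = 371703169366698486/1025684731463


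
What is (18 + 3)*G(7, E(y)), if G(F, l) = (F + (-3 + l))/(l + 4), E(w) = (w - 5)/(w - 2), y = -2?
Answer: 21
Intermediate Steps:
E(w) = (-5 + w)/(-2 + w)
G(F, l) = (-3 + F + l)/(4 + l)
(18 + 3)*G(7, E(y)) = (18 + 3)*((-3 + 7 + (-5 - 2)/(-2 - 2))/(4 + (-5 - 2)/(-2 - 2))) = 21*((-3 + 7 - 7/(-4))/(4 - 7/(-4))) = 21*((-3 + 7 - ¼*(-7))/(4 - ¼*(-7))) = 21*((-3 + 7 + 7/4)/(4 + 7/4)) = 21*((23/4)/(23/4)) = 21*((4/23)*(23/4)) = 21*1 = 21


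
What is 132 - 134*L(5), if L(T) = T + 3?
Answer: -940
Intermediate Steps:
L(T) = 3 + T
132 - 134*L(5) = 132 - 134*(3 + 5) = 132 - 134*8 = 132 - 1072 = -940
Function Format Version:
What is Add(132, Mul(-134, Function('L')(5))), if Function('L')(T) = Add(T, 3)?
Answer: -940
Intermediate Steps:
Function('L')(T) = Add(3, T)
Add(132, Mul(-134, Function('L')(5))) = Add(132, Mul(-134, Add(3, 5))) = Add(132, Mul(-134, 8)) = Add(132, -1072) = -940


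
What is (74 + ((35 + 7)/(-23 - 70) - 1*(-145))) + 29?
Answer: 7674/31 ≈ 247.55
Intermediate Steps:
(74 + ((35 + 7)/(-23 - 70) - 1*(-145))) + 29 = (74 + (42/(-93) + 145)) + 29 = (74 + (42*(-1/93) + 145)) + 29 = (74 + (-14/31 + 145)) + 29 = (74 + 4481/31) + 29 = 6775/31 + 29 = 7674/31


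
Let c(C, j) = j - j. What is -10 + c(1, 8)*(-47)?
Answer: -10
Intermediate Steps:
c(C, j) = 0
-10 + c(1, 8)*(-47) = -10 + 0*(-47) = -10 + 0 = -10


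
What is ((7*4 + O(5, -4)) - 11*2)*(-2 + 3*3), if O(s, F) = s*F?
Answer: -98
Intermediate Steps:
O(s, F) = F*s
((7*4 + O(5, -4)) - 11*2)*(-2 + 3*3) = ((7*4 - 4*5) - 11*2)*(-2 + 3*3) = ((28 - 20) - 22)*(-2 + 9) = (8 - 22)*7 = -14*7 = -98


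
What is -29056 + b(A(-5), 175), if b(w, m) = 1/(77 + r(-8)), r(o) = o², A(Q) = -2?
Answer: -4096895/141 ≈ -29056.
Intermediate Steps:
b(w, m) = 1/141 (b(w, m) = 1/(77 + (-8)²) = 1/(77 + 64) = 1/141)
-29056 + b(A(-5), 175) = -29056 + 1/141 = -4096895/141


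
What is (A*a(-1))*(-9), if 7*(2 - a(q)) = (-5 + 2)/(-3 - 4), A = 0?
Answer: 0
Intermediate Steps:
a(q) = 95/49 (a(q) = 2 - (-5 + 2)/(7*(-3 - 4)) = 2 - (-3)/(7*(-7)) = 2 - (-3)*(-1)/(7*7) = 2 - ⅐*3/7 = 2 - 3/49 = 95/49)
(A*a(-1))*(-9) = (0*(95/49))*(-9) = 0*(-9) = 0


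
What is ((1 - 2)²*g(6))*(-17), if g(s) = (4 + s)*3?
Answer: -510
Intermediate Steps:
g(s) = 12 + 3*s
((1 - 2)²*g(6))*(-17) = ((1 - 2)²*(12 + 3*6))*(-17) = ((-1)²*(12 + 18))*(-17) = (1*30)*(-17) = 30*(-17) = -510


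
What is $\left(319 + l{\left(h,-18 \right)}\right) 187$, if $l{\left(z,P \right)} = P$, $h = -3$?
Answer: $56287$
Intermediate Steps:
$\left(319 + l{\left(h,-18 \right)}\right) 187 = \left(319 - 18\right) 187 = 301 \cdot 187 = 56287$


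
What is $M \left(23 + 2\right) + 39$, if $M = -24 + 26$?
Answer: $89$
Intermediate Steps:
$M = 2$
$M \left(23 + 2\right) + 39 = 2 \left(23 + 2\right) + 39 = 2 \cdot 25 + 39 = 50 + 39 = 89$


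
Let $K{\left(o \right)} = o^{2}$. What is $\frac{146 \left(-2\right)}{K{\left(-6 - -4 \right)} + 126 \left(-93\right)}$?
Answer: $\frac{146}{5857} \approx 0.024927$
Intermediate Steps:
$\frac{146 \left(-2\right)}{K{\left(-6 - -4 \right)} + 126 \left(-93\right)} = \frac{146 \left(-2\right)}{\left(-6 - -4\right)^{2} + 126 \left(-93\right)} = - \frac{292}{\left(-6 + 4\right)^{2} - 11718} = - \frac{292}{\left(-2\right)^{2} - 11718} = - \frac{292}{4 - 11718} = - \frac{292}{-11714} = \left(-292\right) \left(- \frac{1}{11714}\right) = \frac{146}{5857}$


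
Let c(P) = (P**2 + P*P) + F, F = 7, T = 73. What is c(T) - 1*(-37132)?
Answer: 47797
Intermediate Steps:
c(P) = 7 + 2*P**2 (c(P) = (P**2 + P*P) + 7 = (P**2 + P**2) + 7 = 2*P**2 + 7 = 7 + 2*P**2)
c(T) - 1*(-37132) = (7 + 2*73**2) - 1*(-37132) = (7 + 2*5329) + 37132 = (7 + 10658) + 37132 = 10665 + 37132 = 47797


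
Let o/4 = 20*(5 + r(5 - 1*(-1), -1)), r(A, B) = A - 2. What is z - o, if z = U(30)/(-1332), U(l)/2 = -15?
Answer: -159835/222 ≈ -719.98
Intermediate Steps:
r(A, B) = -2 + A
U(l) = -30 (U(l) = 2*(-15) = -30)
z = 5/222 (z = -30/(-1332) = -30*(-1/1332) = 5/222 ≈ 0.022523)
o = 720 (o = 4*(20*(5 + (-2 + (5 - 1*(-1))))) = 4*(20*(5 + (-2 + (5 + 1)))) = 4*(20*(5 + (-2 + 6))) = 4*(20*(5 + 4)) = 4*(20*9) = 4*180 = 720)
z - o = 5/222 - 1*720 = 5/222 - 720 = -159835/222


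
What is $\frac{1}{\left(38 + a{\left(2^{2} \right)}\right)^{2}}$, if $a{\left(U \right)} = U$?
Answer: $\frac{1}{1764} \approx 0.00056689$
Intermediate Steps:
$\frac{1}{\left(38 + a{\left(2^{2} \right)}\right)^{2}} = \frac{1}{\left(38 + 2^{2}\right)^{2}} = \frac{1}{\left(38 + 4\right)^{2}} = \frac{1}{42^{2}} = \frac{1}{1764}$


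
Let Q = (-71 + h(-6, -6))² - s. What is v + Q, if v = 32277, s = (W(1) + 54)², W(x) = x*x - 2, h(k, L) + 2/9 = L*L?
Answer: 2487397/81 ≈ 30709.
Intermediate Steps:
h(k, L) = -2/9 + L² (h(k, L) = -2/9 + L*L = -2/9 + L²)
W(x) = -2 + x² (W(x) = x² - 2 = -2 + x²)
s = 2809 (s = ((-2 + 1²) + 54)² = ((-2 + 1) + 54)² = (-1 + 54)² = 53² = 2809)
Q = -127040/81 (Q = (-71 + (-2/9 + (-6)²))² - 1*2809 = (-71 + (-2/9 + 36))² - 2809 = (-71 + 322/9)² - 2809 = (-317/9)² - 2809 = 100489/81 - 2809 = -127040/81 ≈ -1568.4)
v + Q = 32277 - 127040/81 = 2487397/81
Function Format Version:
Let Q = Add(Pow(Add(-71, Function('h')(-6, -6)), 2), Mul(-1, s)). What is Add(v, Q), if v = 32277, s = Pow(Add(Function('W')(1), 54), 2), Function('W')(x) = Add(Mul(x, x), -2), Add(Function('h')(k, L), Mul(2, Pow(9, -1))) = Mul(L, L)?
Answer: Rational(2487397, 81) ≈ 30709.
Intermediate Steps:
Function('h')(k, L) = Add(Rational(-2, 9), Pow(L, 2)) (Function('h')(k, L) = Add(Rational(-2, 9), Mul(L, L)) = Add(Rational(-2, 9), Pow(L, 2)))
Function('W')(x) = Add(-2, Pow(x, 2)) (Function('W')(x) = Add(Pow(x, 2), -2) = Add(-2, Pow(x, 2)))
s = 2809 (s = Pow(Add(Add(-2, Pow(1, 2)), 54), 2) = Pow(Add(Add(-2, 1), 54), 2) = Pow(Add(-1, 54), 2) = Pow(53, 2) = 2809)
Q = Rational(-127040, 81) (Q = Add(Pow(Add(-71, Add(Rational(-2, 9), Pow(-6, 2))), 2), Mul(-1, 2809)) = Add(Pow(Add(-71, Add(Rational(-2, 9), 36)), 2), -2809) = Add(Pow(Add(-71, Rational(322, 9)), 2), -2809) = Add(Pow(Rational(-317, 9), 2), -2809) = Add(Rational(100489, 81), -2809) = Rational(-127040, 81) ≈ -1568.4)
Add(v, Q) = Add(32277, Rational(-127040, 81)) = Rational(2487397, 81)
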